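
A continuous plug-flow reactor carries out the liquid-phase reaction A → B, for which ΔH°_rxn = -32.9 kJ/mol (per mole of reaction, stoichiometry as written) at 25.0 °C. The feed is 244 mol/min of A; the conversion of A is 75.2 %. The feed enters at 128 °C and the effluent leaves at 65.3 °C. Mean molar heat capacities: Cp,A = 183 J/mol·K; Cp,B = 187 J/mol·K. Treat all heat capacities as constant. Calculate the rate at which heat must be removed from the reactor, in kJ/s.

Extent of reaction ξ = 0.752 × 244 = 183.49 mol/min
Reaction term: ξ·ΔH°_rxn = 183.49 × -32.9 = -6036.8 kJ/min
Sensible, feed 128→25 °C: -4599.2 kJ/min
Outlet flows (mol/min): A 60.512, B 183.49
Sensible, products 25→65.3 °C: 1829.1 kJ/min
Q = ΔH = -8806.9 kJ/min = -146.78 kW
Heat removed = 146.78 kJ/s

Q_out = 147 kJ/s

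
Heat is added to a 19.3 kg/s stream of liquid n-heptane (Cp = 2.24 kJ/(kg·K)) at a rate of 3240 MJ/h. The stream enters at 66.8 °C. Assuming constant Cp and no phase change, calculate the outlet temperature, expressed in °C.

T_out = 87.6 °C

Q = 3240 MJ/h = 900 kJ/s
ΔT = Q/(ṁ·Cp) = 900/(19.3×2.24) = 20.818 K
T_out = 66.8 + 20.818 = 87.618 °C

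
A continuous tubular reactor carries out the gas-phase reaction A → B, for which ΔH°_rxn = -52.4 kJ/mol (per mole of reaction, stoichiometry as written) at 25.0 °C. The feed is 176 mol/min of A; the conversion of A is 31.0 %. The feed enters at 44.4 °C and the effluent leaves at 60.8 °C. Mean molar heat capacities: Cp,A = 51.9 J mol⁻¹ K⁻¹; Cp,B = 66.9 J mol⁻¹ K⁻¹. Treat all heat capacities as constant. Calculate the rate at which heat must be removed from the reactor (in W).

Extent of reaction ξ = 0.310 × 176 = 54.56 mol/min
Reaction term: ξ·ΔH°_rxn = 54.56 × -52.4 = -2858.9 kJ/min
Sensible, feed 44.4→25 °C: -177.21 kJ/min
Outlet flows (mol/min): A 121.44, B 54.56
Sensible, products 25→60.8 °C: 356.31 kJ/min
Q = ΔH = -2679.8 kJ/min = -44.664 kW
Heat removed = 44664 W

Q_out = 44700 W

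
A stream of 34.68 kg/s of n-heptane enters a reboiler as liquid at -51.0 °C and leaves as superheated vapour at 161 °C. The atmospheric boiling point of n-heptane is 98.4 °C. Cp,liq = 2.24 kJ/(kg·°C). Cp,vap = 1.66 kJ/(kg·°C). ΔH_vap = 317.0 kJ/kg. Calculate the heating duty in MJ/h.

Q = 94300 MJ/h

liquid -51.0→98.4 °C: 334.66 kJ/kg
vaporisation at 98.4 °C: 317 kJ/kg
vapour 98.4→161 °C: 103.92 kJ/kg
Δh = 334.66 + 317 + 103.92 = 755.57 kJ/kg
Q = ṁ·Δh = 34.68 kg/s × 755.57 kJ/kg = 26203 kJ/s
|Q| = 26203 kW = 94332 MJ/h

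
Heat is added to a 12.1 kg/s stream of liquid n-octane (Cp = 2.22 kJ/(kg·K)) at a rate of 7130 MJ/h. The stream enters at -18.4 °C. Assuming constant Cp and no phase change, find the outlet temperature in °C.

T_out = 55.3 °C

Q = 7130 MJ/h = 1980.6 kJ/s
ΔT = Q/(ṁ·Cp) = 1980.6/(12.1×2.22) = 73.731 K
T_out = -18.4 + 73.731 = 55.331 °C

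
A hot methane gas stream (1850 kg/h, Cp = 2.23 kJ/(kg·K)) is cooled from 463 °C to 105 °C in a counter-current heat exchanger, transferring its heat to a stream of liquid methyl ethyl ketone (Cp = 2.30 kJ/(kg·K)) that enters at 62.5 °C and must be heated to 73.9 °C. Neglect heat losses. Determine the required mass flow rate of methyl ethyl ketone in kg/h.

ṁ_c = 56300 kg/h

Heat released by hot stream: Q = 1850 × 2.23 × (463 − 105) = 1.4769e+06 kJ/h
Energy balance on cold side (adiabatic exchanger): Q = ṁ_c·Cp_c·(T_c,out − T_c,in)
ṁ_c = 1.4769e+06 / [2.30 × (73.9 − 62.5)] = 56328 kg/h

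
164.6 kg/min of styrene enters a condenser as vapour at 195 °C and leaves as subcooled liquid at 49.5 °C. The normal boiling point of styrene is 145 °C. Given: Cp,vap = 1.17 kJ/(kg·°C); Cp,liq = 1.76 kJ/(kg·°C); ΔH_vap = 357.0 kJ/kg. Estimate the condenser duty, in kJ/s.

Q_c = 1600 kJ/s

vapour 195→145 °C: -58.5 kJ/kg
condensation at 145 °C: -357 kJ/kg
liquid 145→49.5 °C: -168.08 kJ/kg
Δh = -58.5 + -357 + -168.08 = -583.58 kJ/kg
Q = ṁ·Δh = 164.6 kg/min × -583.58 kJ/kg = -96057 kJ/min
|Q| = 1601 kW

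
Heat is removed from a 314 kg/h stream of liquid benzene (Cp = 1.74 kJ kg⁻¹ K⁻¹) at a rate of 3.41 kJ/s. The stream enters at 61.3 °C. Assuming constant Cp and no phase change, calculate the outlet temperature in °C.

T_out = 38.8 °C

Q = 3.41 kJ/s = 12276 kJ/h
ΔT = Q/(ṁ·Cp) = 12276/(314×1.74) = 22.469 K
T_out = 61.3 − 22.469 = 38.831 °C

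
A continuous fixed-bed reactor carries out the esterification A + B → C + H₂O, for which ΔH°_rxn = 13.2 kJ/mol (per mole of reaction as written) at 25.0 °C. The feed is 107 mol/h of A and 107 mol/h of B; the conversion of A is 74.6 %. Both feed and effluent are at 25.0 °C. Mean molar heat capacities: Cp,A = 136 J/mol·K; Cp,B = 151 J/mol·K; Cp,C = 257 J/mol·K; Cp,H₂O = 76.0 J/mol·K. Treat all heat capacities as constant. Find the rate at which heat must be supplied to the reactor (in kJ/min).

Q_in = 17.6 kJ/min

Extent of reaction ξ = 0.746 × 107 = 79.822 mol/h
Reaction term: ξ·ΔH°_rxn = 79.822 × 13.2 = 1053.7 kJ/h
Q = ΔH = 1053.7 kJ/h = 0.29268 kW
Heat supplied = 17.561 kJ/min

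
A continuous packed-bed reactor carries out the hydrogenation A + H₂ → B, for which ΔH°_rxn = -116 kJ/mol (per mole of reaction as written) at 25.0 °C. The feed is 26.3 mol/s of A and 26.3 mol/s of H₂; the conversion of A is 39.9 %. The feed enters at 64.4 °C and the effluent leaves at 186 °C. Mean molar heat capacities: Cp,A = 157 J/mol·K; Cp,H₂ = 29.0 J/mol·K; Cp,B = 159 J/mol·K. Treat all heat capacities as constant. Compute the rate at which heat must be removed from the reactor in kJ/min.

Q_out = 40100 kJ/min

Extent of reaction ξ = 0.399 × 26.3 = 10.494 mol/s
Reaction term: ξ·ΔH°_rxn = 10.494 × -116 = -1217.3 kJ/s
Sensible, feed 64.4→25 °C: -192.74 kJ/s
Outlet flows (mol/s): A 15.806, H₂ 15.806, B 10.494
Sensible, products 25→186 °C: 741.96 kJ/s
Q = ΔH = -668.04 kJ/s = -668.04 kW
Heat removed = 40083 kJ/min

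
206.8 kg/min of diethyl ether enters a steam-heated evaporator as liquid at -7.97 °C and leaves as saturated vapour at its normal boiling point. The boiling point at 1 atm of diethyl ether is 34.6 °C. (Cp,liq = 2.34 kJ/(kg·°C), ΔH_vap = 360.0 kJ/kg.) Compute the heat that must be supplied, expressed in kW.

liquid -7.97→34.6 °C: 99.614 kJ/kg
vaporisation at 34.6 °C: 360 kJ/kg
Δh = 99.614 + 360 = 459.61 kJ/kg
Q = ṁ·Δh = 206.8 kg/min × 459.61 kJ/kg = 95048 kJ/min
|Q| = 1584.1 kW

Q = 1580 kW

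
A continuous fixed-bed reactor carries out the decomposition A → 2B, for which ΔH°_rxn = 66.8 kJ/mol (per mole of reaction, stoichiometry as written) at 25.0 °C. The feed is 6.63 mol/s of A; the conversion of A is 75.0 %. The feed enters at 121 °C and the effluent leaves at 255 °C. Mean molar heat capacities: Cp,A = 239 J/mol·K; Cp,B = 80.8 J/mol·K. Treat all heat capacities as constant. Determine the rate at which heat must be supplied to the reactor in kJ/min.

Q_in = 27400 kJ/min

Extent of reaction ξ = 0.750 × 6.63 = 4.9725 mol/s
Reaction term: ξ·ΔH°_rxn = 4.9725 × 66.8 = 332.16 kJ/s
Sensible, feed 121→25 °C: -152.12 kJ/s
Outlet flows (mol/s): A 1.6575, B 9.945
Sensible, products 25→255 °C: 275.93 kJ/s
Q = ΔH = 455.97 kJ/s = 455.97 kW
Heat supplied = 27358 kJ/min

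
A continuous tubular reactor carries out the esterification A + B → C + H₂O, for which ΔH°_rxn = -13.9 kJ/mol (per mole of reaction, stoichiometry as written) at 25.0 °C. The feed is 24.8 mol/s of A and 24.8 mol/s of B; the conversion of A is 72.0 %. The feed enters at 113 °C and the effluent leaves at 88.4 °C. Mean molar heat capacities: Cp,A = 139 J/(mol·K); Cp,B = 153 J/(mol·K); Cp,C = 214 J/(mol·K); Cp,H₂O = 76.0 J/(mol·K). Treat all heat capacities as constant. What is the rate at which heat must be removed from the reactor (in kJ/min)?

Extent of reaction ξ = 0.720 × 24.8 = 17.856 mol/s
Reaction term: ξ·ΔH°_rxn = 17.856 × -13.9 = -248.2 kJ/s
Sensible, feed 113→25 °C: -637.26 kJ/s
Outlet flows (mol/s): A 6.944, B 6.944, C 17.856, H₂O 17.856
Sensible, products 25→88.4 °C: 456.85 kJ/s
Q = ΔH = -428.61 kJ/s = -428.61 kW
Heat removed = 25716 kJ/min

Q_out = 25700 kJ/min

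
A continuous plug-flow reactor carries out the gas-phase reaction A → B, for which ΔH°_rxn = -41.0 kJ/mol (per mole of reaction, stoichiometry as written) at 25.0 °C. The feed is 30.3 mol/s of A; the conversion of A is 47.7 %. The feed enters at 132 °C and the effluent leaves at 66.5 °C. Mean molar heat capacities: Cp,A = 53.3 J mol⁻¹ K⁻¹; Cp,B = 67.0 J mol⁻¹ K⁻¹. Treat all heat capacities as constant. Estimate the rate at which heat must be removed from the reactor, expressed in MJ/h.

Extent of reaction ξ = 0.477 × 30.3 = 14.453 mol/s
Reaction term: ξ·ΔH°_rxn = 14.453 × -41.0 = -592.58 kJ/s
Sensible, feed 132→25 °C: -172.8 kJ/s
Outlet flows (mol/s): A 15.847, B 14.453
Sensible, products 25→66.5 °C: 75.239 kJ/s
Q = ΔH = -690.14 kJ/s = -690.14 kW
Heat removed = 2484.5 MJ/h

Q_out = 2480 MJ/h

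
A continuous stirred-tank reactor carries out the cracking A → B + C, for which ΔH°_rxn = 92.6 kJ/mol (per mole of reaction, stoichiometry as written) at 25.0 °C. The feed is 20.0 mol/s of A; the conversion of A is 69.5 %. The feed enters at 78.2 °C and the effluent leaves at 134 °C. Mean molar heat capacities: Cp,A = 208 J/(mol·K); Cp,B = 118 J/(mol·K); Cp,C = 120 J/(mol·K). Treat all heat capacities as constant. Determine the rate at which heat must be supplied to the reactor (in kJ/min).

Extent of reaction ξ = 0.695 × 20.0 = 13.9 mol/s
Reaction term: ξ·ΔH°_rxn = 13.9 × 92.6 = 1287.1 kJ/s
Sensible, feed 78.2→25 °C: -221.31 kJ/s
Outlet flows (mol/s): A 6.1, B 13.9, C 13.9
Sensible, products 25→134 °C: 498.89 kJ/s
Q = ΔH = 1564.7 kJ/s = 1564.7 kW
Heat supplied = 93883 kJ/min

Q_in = 93900 kJ/min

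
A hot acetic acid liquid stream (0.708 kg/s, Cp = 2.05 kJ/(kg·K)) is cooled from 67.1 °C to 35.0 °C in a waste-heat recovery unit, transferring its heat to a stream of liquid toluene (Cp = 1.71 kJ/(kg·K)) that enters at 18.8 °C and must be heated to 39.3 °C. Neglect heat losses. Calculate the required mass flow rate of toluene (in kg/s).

ṁ_c = 1.33 kg/s

Heat released by hot stream: Q = 0.708 × 2.05 × (67.1 − 35.0) = 46.59 kJ/s
Energy balance on cold side (adiabatic exchanger): Q = ṁ_c·Cp_c·(T_c,out − T_c,in)
ṁ_c = 46.59 / [1.71 × (39.3 − 18.8)] = 1.3291 kg/s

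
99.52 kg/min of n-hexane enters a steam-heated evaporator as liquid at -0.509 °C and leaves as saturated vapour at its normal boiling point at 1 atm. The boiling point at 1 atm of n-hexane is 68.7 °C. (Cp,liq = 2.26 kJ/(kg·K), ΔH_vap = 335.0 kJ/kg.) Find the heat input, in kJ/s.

Q = 815 kJ/s

liquid -0.509→68.7 °C: 156.41 kJ/kg
vaporisation at 68.7 °C: 335 kJ/kg
Δh = 156.41 + 335 = 491.41 kJ/kg
Q = ṁ·Δh = 99.52 kg/min × 491.41 kJ/kg = 48905 kJ/min
|Q| = 815.09 kW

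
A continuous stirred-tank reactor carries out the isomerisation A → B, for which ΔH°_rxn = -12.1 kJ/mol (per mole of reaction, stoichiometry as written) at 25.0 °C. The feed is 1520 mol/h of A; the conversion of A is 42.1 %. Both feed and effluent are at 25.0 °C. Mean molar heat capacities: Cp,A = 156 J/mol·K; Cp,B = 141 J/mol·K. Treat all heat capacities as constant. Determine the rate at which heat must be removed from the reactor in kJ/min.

Q_out = 129 kJ/min

Extent of reaction ξ = 0.421 × 1520 = 639.92 mol/h
Reaction term: ξ·ΔH°_rxn = 639.92 × -12.1 = -7743 kJ/h
Q = ΔH = -7743 kJ/h = -2.1508 kW
Heat removed = 129.05 kJ/min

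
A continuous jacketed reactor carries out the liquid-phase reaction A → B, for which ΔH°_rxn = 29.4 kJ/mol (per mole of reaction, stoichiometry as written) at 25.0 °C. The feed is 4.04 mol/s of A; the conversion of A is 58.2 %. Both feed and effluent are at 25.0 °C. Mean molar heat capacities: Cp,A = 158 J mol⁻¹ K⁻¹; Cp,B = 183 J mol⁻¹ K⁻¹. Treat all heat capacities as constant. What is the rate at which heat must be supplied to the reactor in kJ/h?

Extent of reaction ξ = 0.582 × 4.04 = 2.3513 mol/s
Reaction term: ξ·ΔH°_rxn = 2.3513 × 29.4 = 69.128 kJ/s
Q = ΔH = 69.128 kJ/s = 69.128 kW
Heat supplied = 248860 kJ/h

Q_in = 249000 kJ/h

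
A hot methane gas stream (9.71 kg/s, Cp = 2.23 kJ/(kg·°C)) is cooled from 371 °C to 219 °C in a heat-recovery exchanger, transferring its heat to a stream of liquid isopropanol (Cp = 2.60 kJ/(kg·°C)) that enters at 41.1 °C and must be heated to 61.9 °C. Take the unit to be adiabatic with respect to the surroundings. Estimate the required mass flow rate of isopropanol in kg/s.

Heat released by hot stream: Q = 9.71 × 2.23 × (371 − 219) = 3291.3 kJ/s
Energy balance on cold side (adiabatic exchanger): Q = ṁ_c·Cp_c·(T_c,out − T_c,in)
ṁ_c = 3291.3 / [2.60 × (61.9 − 41.1)] = 60.86 kg/s

ṁ_c = 60.9 kg/s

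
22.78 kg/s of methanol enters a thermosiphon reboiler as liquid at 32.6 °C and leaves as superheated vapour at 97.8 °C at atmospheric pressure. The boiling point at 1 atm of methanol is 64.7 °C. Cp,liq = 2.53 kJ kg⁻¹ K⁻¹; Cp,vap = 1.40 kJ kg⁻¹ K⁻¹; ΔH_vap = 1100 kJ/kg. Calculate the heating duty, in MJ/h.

Q = 101000 MJ/h

liquid 32.6→64.7 °C: 81.213 kJ/kg
vaporisation at 64.7 °C: 1100 kJ/kg
vapour 64.7→97.8 °C: 46.34 kJ/kg
Δh = 81.213 + 1100 + 46.34 = 1227.6 kJ/kg
Q = ṁ·Δh = 22.78 kg/s × 1227.6 kJ/kg = 27964 kJ/s
|Q| = 27964 kW = 100670 MJ/h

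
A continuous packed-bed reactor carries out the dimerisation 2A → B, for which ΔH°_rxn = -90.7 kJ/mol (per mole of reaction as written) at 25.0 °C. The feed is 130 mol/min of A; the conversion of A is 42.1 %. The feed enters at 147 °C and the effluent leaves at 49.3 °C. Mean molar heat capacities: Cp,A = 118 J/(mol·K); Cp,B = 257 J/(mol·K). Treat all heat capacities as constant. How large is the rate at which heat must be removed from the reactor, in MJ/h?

Q_out = 238 MJ/h

Extent of reaction ξ = 0.421 × 130 / 2 = 27.365 mol/min
Reaction term: ξ·ΔH°_rxn = 27.365 × -90.7 = -2482 kJ/min
Sensible, feed 147→25 °C: -1871.5 kJ/min
Outlet flows (mol/min): A 75.27, B 27.365
Sensible, products 25→49.3 °C: 386.73 kJ/min
Q = ΔH = -3966.8 kJ/min = -66.113 kW
Heat removed = 238.01 MJ/h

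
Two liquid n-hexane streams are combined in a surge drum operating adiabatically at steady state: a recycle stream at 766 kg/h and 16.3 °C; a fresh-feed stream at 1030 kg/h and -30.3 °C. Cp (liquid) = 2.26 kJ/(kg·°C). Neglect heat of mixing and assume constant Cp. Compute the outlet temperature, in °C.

Adiabatic, steady state ⇒ Σ ṁᵢCp,ᵢ(T_out − Tᵢ) = 0
T_out = Σ ṁᵢCp,ᵢTᵢ / Σ ṁᵢCp,ᵢ
      = -42314 / 4059 = -10.425 °C

T_out = -10.4 °C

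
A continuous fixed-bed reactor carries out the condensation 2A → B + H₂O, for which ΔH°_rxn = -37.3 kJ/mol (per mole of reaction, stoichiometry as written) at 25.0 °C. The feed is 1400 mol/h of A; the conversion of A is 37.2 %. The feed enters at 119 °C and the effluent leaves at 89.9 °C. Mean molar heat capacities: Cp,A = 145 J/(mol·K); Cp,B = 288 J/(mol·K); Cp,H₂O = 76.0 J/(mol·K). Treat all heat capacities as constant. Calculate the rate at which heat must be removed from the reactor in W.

Extent of reaction ξ = 0.372 × 1400 / 2 = 260.4 mol/h
Reaction term: ξ·ΔH°_rxn = 260.4 × -37.3 = -9712.9 kJ/h
Sensible, feed 119→25 °C: -19082 kJ/h
Outlet flows (mol/h): A 879.2, B 260.4, H₂O 260.4
Sensible, products 25→89.9 °C: 14425 kJ/h
Q = ΔH = -14370 kJ/h = -3.9916 kW
Heat removed = 3991.6 W

Q_out = 3990 W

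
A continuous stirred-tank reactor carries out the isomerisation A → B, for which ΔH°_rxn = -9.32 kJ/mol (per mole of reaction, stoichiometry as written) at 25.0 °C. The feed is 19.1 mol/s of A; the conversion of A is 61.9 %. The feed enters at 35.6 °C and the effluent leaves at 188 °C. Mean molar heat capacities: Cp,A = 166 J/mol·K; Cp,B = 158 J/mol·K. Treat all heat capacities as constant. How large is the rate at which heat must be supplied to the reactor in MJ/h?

Q_in = 1290 MJ/h

Extent of reaction ξ = 0.619 × 19.1 = 11.823 mol/s
Reaction term: ξ·ΔH°_rxn = 11.823 × -9.32 = -110.19 kJ/s
Sensible, feed 35.6→25 °C: -33.608 kJ/s
Outlet flows (mol/s): A 7.2771, B 11.823
Sensible, products 25→188 °C: 501.39 kJ/s
Q = ΔH = 357.59 kJ/s = 357.59 kW
Heat supplied = 1287.3 MJ/h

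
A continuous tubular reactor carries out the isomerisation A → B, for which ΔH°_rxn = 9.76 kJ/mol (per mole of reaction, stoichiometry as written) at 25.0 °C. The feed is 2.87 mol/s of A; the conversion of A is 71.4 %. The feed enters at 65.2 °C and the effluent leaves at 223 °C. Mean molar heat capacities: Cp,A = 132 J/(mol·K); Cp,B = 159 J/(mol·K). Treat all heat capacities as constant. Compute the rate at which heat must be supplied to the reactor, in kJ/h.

Extent of reaction ξ = 0.714 × 2.87 = 2.0492 mol/s
Reaction term: ξ·ΔH°_rxn = 2.0492 × 9.76 = 20 kJ/s
Sensible, feed 65.2→25 °C: -15.229 kJ/s
Outlet flows (mol/s): A 0.82082, B 2.0492
Sensible, products 25→223 °C: 85.965 kJ/s
Q = ΔH = 90.736 kJ/s = 90.736 kW
Heat supplied = 326650 kJ/h

Q_in = 327000 kJ/h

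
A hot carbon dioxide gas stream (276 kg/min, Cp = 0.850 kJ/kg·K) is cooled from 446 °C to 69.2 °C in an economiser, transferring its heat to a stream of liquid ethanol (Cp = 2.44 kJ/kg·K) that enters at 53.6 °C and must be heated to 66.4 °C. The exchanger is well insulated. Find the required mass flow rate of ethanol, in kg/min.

Heat released by hot stream: Q = 276 × 0.850 × (446 − 69.2) = 88397 kJ/min
Energy balance on cold side (adiabatic exchanger): Q = ṁ_c·Cp_c·(T_c,out − T_c,in)
ṁ_c = 88397 / [2.44 × (66.4 − 53.6)] = 2830.3 kg/min

ṁ_c = 2830 kg/min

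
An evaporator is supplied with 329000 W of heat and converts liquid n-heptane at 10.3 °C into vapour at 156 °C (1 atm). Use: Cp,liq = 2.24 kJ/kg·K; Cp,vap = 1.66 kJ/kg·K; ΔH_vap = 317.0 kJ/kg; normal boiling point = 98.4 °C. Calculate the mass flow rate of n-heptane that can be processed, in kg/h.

ṁ = 1940 kg/h

Δh = 2.24×(98.4−10.3) + 317.0 + 1.66×(156−98.4) = 609.96 kJ/kg
Q = 329000 W = 329 kJ/s = 1.1844e+06 kJ/h
ṁ = Q/Δh = 1.1844e+06 / 609.96 = 1941.8 kg/h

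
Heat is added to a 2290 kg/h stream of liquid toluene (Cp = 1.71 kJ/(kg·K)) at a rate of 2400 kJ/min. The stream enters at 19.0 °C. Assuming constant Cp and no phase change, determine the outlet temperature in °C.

T_out = 55.8 °C

Q = 2400 kJ/min = 144000 kJ/h
ΔT = Q/(ṁ·Cp) = 144000/(2290×1.71) = 36.773 K
T_out = 19.0 + 36.773 = 55.773 °C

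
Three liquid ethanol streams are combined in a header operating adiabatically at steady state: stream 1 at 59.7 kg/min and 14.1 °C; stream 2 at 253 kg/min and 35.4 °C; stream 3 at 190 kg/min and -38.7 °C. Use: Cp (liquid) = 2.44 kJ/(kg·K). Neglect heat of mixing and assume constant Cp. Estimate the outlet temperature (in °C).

T_out = 4.86 °C

Energy balance with Q = 0: Σ ṁᵢCp,ᵢ(T_out − Tᵢ) = 0
T_out = Σ ṁᵢCp,ᵢTᵢ / Σ ṁᵢCp,ᵢ
      = 5965.7 / 1226.6 = 4.8637 °C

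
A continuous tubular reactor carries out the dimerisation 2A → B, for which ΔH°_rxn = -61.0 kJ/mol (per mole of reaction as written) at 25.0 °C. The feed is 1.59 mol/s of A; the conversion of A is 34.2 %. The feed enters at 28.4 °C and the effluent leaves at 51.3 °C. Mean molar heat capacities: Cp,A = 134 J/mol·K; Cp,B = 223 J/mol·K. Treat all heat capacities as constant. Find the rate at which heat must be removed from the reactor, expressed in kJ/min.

Extent of reaction ξ = 0.342 × 1.59 / 2 = 0.27189 mol/s
Reaction term: ξ·ΔH°_rxn = 0.27189 × -61.0 = -16.585 kJ/s
Sensible, feed 28.4→25 °C: -0.7244 kJ/s
Outlet flows (mol/s): A 1.0462, B 0.27189
Sensible, products 25→51.3 °C: 5.2817 kJ/s
Q = ΔH = -12.028 kJ/s = -12.028 kW
Heat removed = 721.68 kJ/min

Q_out = 722 kJ/min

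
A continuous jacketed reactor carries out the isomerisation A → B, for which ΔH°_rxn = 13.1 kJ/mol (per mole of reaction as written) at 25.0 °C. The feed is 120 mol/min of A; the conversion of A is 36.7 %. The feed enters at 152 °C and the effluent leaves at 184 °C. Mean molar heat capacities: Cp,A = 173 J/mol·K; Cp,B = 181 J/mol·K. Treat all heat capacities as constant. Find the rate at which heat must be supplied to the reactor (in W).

Q_in = 21600 W

Extent of reaction ξ = 0.367 × 120 = 44.04 mol/min
Reaction term: ξ·ΔH°_rxn = 44.04 × 13.1 = 576.92 kJ/min
Sensible, feed 152→25 °C: -2636.5 kJ/min
Outlet flows (mol/min): A 75.96, B 44.04
Sensible, products 25→184 °C: 3356.9 kJ/min
Q = ΔH = 1297.3 kJ/min = 21.621 kW
Heat supplied = 21621 W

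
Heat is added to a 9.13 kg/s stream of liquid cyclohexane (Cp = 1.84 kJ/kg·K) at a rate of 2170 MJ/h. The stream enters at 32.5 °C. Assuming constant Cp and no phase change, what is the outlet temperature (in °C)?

T_out = 68.4 °C

Q = 2170 MJ/h = 602.78 kJ/s
ΔT = Q/(ṁ·Cp) = 602.78/(9.13×1.84) = 35.881 K
T_out = 32.5 + 35.881 = 68.381 °C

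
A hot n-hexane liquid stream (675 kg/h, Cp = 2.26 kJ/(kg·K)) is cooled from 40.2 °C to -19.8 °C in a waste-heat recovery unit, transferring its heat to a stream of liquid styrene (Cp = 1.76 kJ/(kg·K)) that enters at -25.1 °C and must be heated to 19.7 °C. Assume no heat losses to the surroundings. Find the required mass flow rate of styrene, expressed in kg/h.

Heat released by hot stream: Q = 675 × 2.26 × (40.2 − -19.8) = 91530 kJ/h
Energy balance on cold side (adiabatic exchanger): Q = ṁ_c·Cp_c·(T_c,out − T_c,in)
ṁ_c = 91530 / [1.76 × (19.7 − -25.1)] = 1160.8 kg/h

ṁ_c = 1160 kg/h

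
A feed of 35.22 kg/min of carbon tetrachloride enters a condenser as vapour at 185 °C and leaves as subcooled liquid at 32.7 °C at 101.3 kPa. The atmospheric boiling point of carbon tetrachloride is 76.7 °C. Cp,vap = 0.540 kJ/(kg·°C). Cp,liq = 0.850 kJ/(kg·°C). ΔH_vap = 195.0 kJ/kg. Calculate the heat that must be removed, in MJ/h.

Q_c = 615 MJ/h

vapour 185→76.7 °C: -58.482 kJ/kg
condensation at 76.7 °C: -195 kJ/kg
liquid 76.7→32.7 °C: -37.4 kJ/kg
Δh = -58.482 + -195 + -37.4 = -290.88 kJ/kg
Q = ṁ·Δh = 35.22 kg/min × -290.88 kJ/kg = -10245 kJ/min
|Q| = 170.75 kW = 614.69 MJ/h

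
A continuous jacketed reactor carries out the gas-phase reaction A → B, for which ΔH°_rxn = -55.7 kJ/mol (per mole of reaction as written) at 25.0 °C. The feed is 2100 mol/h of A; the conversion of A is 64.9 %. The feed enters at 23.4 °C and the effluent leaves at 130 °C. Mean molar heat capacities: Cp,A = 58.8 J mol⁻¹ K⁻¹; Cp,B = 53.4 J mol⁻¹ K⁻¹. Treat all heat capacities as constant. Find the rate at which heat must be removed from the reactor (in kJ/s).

Extent of reaction ξ = 0.649 × 2100 = 1362.9 mol/h
Reaction term: ξ·ΔH°_rxn = 1362.9 × -55.7 = -75914 kJ/h
Sensible, feed 23.4→25 °C: 197.57 kJ/h
Outlet flows (mol/h): A 737.1, B 1362.9
Sensible, products 25→130 °C: 12193 kJ/h
Q = ΔH = -63523 kJ/h = -17.645 kW
Heat removed = 17.645 kJ/s

Q_out = 17.6 kJ/s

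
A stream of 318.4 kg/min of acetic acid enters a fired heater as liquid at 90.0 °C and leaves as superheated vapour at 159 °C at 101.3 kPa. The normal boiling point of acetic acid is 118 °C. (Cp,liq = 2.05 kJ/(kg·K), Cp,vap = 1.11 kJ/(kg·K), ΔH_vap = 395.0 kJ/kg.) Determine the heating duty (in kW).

Q = 2640 kW

liquid 90.0→118 °C: 57.4 kJ/kg
vaporisation at 118 °C: 395 kJ/kg
vapour 118→159 °C: 45.51 kJ/kg
Δh = 57.4 + 395 + 45.51 = 497.91 kJ/kg
Q = ṁ·Δh = 318.4 kg/min × 497.91 kJ/kg = 158530 kJ/min
|Q| = 2642.2 kW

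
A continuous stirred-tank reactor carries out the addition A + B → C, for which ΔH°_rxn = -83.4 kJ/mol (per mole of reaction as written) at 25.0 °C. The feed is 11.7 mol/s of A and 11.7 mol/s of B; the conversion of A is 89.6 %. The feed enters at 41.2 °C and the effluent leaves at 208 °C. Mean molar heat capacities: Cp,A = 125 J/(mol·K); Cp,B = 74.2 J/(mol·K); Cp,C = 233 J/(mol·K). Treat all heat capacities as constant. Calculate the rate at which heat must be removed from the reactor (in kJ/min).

Q_out = 25200 kJ/min

Extent of reaction ξ = 0.896 × 11.7 = 10.483 mol/s
Reaction term: ξ·ΔH°_rxn = 10.483 × -83.4 = -874.3 kJ/s
Sensible, feed 41.2→25 °C: -37.756 kJ/s
Outlet flows (mol/s): A 1.2168, B 1.2168, C 10.483
Sensible, products 25→208 °C: 491.35 kJ/s
Q = ΔH = -420.71 kJ/s = -420.71 kW
Heat removed = 25242 kJ/min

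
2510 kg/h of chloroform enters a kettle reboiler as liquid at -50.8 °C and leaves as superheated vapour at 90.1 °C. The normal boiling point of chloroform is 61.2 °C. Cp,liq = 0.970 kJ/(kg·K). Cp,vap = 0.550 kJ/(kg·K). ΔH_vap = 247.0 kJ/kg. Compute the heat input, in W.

Q = 259000 W

liquid -50.8→61.2 °C: 108.64 kJ/kg
vaporisation at 61.2 °C: 247 kJ/kg
vapour 61.2→90.1 °C: 15.895 kJ/kg
Δh = 108.64 + 247 + 15.895 = 371.53 kJ/kg
Q = ṁ·Δh = 2510 kg/h × 371.53 kJ/kg = 932550 kJ/h
|Q| = 259.04 kW = 259040 W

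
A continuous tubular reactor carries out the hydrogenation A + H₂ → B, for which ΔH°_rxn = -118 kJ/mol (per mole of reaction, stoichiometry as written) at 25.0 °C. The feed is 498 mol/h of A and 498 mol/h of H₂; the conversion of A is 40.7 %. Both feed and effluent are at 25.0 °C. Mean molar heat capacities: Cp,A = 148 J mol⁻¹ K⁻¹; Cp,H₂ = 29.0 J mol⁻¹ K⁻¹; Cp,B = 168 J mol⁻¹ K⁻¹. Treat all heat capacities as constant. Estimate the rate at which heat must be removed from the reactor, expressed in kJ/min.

Q_out = 399 kJ/min

Extent of reaction ξ = 0.407 × 498 = 202.69 mol/h
Reaction term: ξ·ΔH°_rxn = 202.69 × -118 = -23917 kJ/h
Q = ΔH = -23917 kJ/h = -6.6436 kW
Heat removed = 398.62 kJ/min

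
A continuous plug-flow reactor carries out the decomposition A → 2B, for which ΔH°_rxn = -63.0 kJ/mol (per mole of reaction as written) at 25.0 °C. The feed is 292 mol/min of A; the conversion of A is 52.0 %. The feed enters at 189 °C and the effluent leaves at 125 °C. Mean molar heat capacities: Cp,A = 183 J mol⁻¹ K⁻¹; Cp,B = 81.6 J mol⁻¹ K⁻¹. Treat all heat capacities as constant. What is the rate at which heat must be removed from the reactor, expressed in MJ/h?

Extent of reaction ξ = 0.520 × 292 = 151.84 mol/min
Reaction term: ξ·ΔH°_rxn = 151.84 × -63.0 = -9565.9 kJ/min
Sensible, feed 189→25 °C: -8763.5 kJ/min
Outlet flows (mol/min): A 140.16, B 303.68
Sensible, products 25→125 °C: 5043 kJ/min
Q = ΔH = -13286 kJ/min = -221.44 kW
Heat removed = 797.19 MJ/h

Q_out = 797 MJ/h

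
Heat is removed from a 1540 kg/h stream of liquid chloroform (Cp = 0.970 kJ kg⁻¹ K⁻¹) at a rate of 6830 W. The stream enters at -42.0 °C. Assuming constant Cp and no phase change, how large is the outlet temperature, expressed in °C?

Q = 6830 W = 24588 kJ/h
ΔT = Q/(ṁ·Cp) = 24588/(1540×0.970) = 16.46 K
T_out = -42.0 − 16.46 = -58.46 °C

T_out = -58.5 °C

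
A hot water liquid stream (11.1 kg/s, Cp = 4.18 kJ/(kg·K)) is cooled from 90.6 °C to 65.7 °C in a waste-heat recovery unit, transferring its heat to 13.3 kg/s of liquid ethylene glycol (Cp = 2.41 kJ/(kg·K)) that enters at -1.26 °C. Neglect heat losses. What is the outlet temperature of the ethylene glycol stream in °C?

Heat released by hot stream: Q = 11.1 × 4.18 × (90.6 − 65.7) = 1155.3 kJ/s
Energy balance on cold side (adiabatic exchanger): Q = ṁ_c·Cp_c·(T_c,out − T_c,in)
T_c,out = -1.26 + 1155.3/(13.3 × 2.41) = 34.784 °C

T_c,out = 34.8 °C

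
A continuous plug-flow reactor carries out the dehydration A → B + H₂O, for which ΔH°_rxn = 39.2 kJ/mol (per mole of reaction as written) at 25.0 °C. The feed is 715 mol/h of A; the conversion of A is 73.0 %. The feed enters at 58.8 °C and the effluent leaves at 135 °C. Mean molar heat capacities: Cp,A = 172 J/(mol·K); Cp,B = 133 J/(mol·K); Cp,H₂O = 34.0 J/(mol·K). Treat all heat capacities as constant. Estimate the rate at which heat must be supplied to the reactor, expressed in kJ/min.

Q_in = 492 kJ/min

Extent of reaction ξ = 0.730 × 715 = 521.95 mol/h
Reaction term: ξ·ΔH°_rxn = 521.95 × 39.2 = 20460 kJ/h
Sensible, feed 58.8→25 °C: -4156.7 kJ/h
Outlet flows (mol/h): A 193.05, B 521.95, H₂O 521.95
Sensible, products 25→135 °C: 13241 kJ/h
Q = ΔH = 29544 kJ/h = 8.2068 kW
Heat supplied = 492.41 kJ/min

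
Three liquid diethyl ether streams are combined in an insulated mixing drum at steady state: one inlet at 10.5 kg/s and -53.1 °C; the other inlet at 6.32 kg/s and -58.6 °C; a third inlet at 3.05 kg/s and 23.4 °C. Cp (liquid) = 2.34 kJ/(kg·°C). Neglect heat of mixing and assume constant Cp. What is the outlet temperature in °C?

T_out = -43.1 °C

Energy balance with Q = 0: Σ ṁᵢCp,ᵢ(T_out − Tᵢ) = 0
Σ ṁᵢCp,ᵢTᵢ = 10.5×2.34×-53.1 + 6.32×2.34×-58.6 + 3.05×2.34×23.4 = -2004.3
Σ ṁᵢCp,ᵢ = 10.5×2.34 + 6.32×2.34 + 3.05×2.34 = 46.496
T_out = -2004.3 / 46.496 = -43.107 °C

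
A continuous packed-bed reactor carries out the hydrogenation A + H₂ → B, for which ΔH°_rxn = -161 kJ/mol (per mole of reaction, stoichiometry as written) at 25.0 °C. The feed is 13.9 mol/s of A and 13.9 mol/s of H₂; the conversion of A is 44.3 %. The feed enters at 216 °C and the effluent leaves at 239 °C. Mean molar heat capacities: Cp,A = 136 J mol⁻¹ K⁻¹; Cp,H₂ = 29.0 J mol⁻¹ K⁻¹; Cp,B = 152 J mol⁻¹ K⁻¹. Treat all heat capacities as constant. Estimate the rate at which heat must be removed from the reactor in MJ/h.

Extent of reaction ξ = 0.443 × 13.9 = 6.1577 mol/s
Reaction term: ξ·ΔH°_rxn = 6.1577 × -161 = -991.39 kJ/s
Sensible, feed 216→25 °C: -438.06 kJ/s
Outlet flows (mol/s): A 7.7423, H₂ 7.7423, B 6.1577
Sensible, products 25→239 °C: 473.68 kJ/s
Q = ΔH = -955.77 kJ/s = -955.77 kW
Heat removed = 3440.8 MJ/h

Q_out = 3440 MJ/h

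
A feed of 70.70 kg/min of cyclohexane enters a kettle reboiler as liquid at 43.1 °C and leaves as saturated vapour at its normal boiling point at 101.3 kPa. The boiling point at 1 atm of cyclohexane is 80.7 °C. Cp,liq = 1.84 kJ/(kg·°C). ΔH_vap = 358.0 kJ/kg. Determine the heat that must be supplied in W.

liquid 43.1→80.7 °C: 69.184 kJ/kg
vaporisation at 80.7 °C: 358 kJ/kg
Δh = 69.184 + 358 = 427.18 kJ/kg
Q = ṁ·Δh = 70.70 kg/min × 427.18 kJ/kg = 30202 kJ/min
|Q| = 503.37 kW = 503370 W

Q = 503000 W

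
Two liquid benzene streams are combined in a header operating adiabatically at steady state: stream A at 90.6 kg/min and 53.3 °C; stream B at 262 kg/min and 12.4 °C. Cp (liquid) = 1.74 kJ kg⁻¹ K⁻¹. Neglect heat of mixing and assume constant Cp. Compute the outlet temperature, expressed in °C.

T_out = 22.9 °C

Adiabatic, steady state ⇒ Σ ṁᵢCp,ᵢ(T_out − Tᵢ) = 0
Σ ṁᵢCp,ᵢTᵢ = 90.6×1.74×53.3 + 262×1.74×12.4 = 14055
Σ ṁᵢCp,ᵢ = 90.6×1.74 + 262×1.74 = 613.52
T_out = 14055 / 613.52 = 22.909 °C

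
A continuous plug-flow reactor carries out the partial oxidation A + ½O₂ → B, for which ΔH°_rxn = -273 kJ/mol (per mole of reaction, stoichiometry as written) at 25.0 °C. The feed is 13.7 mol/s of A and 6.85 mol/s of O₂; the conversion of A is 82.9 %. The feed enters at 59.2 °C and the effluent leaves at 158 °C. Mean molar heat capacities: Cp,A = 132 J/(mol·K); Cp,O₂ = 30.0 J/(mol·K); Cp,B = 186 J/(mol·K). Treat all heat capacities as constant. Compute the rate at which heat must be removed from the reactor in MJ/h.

Extent of reaction ξ = 0.829 × 13.7 = 11.357 mol/s
Reaction term: ξ·ΔH°_rxn = 11.357 × -273 = -3100.5 kJ/s
Sensible, feed 59.2→25 °C: -68.875 kJ/s
Outlet flows (mol/s): A 2.3427, O₂ 1.1714, B 11.357
Sensible, products 25→158 °C: 326.76 kJ/s
Q = ΔH = -2842.7 kJ/s = -2842.7 kW
Heat removed = 10234 MJ/h

Q_out = 10200 MJ/h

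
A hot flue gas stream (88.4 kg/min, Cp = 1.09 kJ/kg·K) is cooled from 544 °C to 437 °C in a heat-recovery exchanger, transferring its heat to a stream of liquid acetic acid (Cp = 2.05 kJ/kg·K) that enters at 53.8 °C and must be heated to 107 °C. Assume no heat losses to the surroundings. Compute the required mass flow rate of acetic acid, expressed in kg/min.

ṁ_c = 94.5 kg/min

Heat released by hot stream: Q = 88.4 × 1.09 × (544 − 437) = 10310 kJ/min
Energy balance on cold side (adiabatic exchanger): Q = ṁ_c·Cp_c·(T_c,out − T_c,in)
ṁ_c = 10310 / [2.05 × (107 − 53.8)] = 94.536 kg/min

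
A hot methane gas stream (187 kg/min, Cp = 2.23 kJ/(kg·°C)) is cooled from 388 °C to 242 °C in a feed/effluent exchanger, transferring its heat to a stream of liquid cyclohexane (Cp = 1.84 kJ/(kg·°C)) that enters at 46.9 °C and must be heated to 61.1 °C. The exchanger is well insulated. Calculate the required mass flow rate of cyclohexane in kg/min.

Heat released by hot stream: Q = 187 × 2.23 × (388 − 242) = 60883 kJ/min
Energy balance on cold side (adiabatic exchanger): Q = ṁ_c·Cp_c·(T_c,out − T_c,in)
ṁ_c = 60883 / [1.84 × (61.1 − 46.9)] = 2330.2 kg/min

ṁ_c = 2330 kg/min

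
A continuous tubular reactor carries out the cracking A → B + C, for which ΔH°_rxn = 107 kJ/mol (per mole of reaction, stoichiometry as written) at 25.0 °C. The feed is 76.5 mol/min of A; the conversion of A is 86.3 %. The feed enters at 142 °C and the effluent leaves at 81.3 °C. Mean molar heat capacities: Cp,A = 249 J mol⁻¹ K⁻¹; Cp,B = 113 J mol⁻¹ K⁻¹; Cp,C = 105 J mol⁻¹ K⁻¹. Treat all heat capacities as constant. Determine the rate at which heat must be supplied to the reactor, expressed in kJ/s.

Q_in = 96.5 kJ/s

Extent of reaction ξ = 0.863 × 76.5 = 66.019 mol/min
Reaction term: ξ·ΔH°_rxn = 66.019 × 107 = 7064.1 kJ/min
Sensible, feed 142→25 °C: -2228.7 kJ/min
Outlet flows (mol/min): A 10.481, B 66.019, C 66.019
Sensible, products 25→81.3 °C: 957.21 kJ/min
Q = ΔH = 5792.6 kJ/min = 96.544 kW
Heat supplied = 96.544 kJ/s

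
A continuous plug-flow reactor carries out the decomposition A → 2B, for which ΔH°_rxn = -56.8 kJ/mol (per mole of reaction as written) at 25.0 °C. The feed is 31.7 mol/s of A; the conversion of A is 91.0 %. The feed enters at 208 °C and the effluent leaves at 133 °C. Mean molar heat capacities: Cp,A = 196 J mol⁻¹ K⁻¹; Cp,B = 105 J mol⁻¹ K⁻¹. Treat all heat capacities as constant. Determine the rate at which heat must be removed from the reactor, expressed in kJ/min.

Q_out = 124000 kJ/min

Extent of reaction ξ = 0.910 × 31.7 = 28.847 mol/s
Reaction term: ξ·ΔH°_rxn = 28.847 × -56.8 = -1638.5 kJ/s
Sensible, feed 208→25 °C: -1137 kJ/s
Outlet flows (mol/s): A 2.853, B 57.694
Sensible, products 25→133 °C: 714.64 kJ/s
Q = ΔH = -2060.9 kJ/s = -2060.9 kW
Heat removed = 123650 kJ/min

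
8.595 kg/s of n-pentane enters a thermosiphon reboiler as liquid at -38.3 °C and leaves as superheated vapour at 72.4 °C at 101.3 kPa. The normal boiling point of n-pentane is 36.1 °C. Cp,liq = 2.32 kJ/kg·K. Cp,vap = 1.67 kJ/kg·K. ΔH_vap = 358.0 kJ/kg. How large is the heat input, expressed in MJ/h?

Q = 18300 MJ/h

liquid -38.3→36.1 °C: 172.61 kJ/kg
vaporisation at 36.1 °C: 358 kJ/kg
vapour 36.1→72.4 °C: 60.621 kJ/kg
Δh = 172.61 + 358 + 60.621 = 591.23 kJ/kg
Q = ṁ·Δh = 8.595 kg/s × 591.23 kJ/kg = 5081.6 kJ/s
|Q| = 5081.6 kW = 18294 MJ/h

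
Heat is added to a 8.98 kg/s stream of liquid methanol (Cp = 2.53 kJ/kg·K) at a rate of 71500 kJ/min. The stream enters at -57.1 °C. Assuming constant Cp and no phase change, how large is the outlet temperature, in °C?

Q = 71500 kJ/min = 1191.7 kJ/s
ΔT = Q/(ṁ·Cp) = 1191.7/(8.98×2.53) = 52.452 K
T_out = -57.1 + 52.452 = -4.6485 °C

T_out = -4.65 °C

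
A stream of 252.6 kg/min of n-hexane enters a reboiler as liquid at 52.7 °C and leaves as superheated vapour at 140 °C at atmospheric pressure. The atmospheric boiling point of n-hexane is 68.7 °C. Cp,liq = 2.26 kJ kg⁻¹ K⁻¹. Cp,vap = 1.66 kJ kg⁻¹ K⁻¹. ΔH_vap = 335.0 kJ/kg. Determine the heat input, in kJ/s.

liquid 52.7→68.7 °C: 36.16 kJ/kg
vaporisation at 68.7 °C: 335 kJ/kg
vapour 68.7→140 °C: 118.36 kJ/kg
Δh = 36.16 + 335 + 118.36 = 489.52 kJ/kg
Q = ṁ·Δh = 252.6 kg/min × 489.52 kJ/kg = 123650 kJ/min
|Q| = 2060.9 kW

Q = 2060 kJ/s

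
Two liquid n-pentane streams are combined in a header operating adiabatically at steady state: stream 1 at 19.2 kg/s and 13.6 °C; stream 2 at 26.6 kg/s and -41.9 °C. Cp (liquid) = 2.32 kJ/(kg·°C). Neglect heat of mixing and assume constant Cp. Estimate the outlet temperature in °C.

T_out = -18.6 °C

Energy balance with Q = 0: Σ ṁᵢCp,ᵢ(T_out − Tᵢ) = 0
T_out = Σ ṁᵢCp,ᵢTᵢ / Σ ṁᵢCp,ᵢ
      = -1979.9 / 106.26 = -18.634 °C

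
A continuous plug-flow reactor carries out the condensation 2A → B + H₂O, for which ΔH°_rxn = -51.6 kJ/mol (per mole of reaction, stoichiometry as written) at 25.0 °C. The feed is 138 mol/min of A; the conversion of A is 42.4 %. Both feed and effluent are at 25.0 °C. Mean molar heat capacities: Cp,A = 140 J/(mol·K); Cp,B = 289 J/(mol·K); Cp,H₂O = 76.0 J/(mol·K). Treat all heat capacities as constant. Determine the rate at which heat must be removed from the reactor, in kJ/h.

Extent of reaction ξ = 0.424 × 138 / 2 = 29.256 mol/min
Reaction term: ξ·ΔH°_rxn = 29.256 × -51.6 = -1509.6 kJ/min
Q = ΔH = -1509.6 kJ/min = -25.16 kW
Heat removed = 90577 kJ/h

Q_out = 90600 kJ/h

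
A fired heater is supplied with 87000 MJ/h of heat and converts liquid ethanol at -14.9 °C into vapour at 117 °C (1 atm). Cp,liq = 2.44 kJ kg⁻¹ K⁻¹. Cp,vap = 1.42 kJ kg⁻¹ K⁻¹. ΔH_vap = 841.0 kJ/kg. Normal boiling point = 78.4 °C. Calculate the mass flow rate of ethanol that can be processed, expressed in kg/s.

ṁ = 21.5 kg/s

Δh = 2.44×(78.4−-14.9) + 841.0 + 1.42×(117−78.4) = 1123.5 kJ/kg
Q = 87000 MJ/h = 24167 kJ/s = 24167 kJ/s
ṁ = Q/Δh = 24167 / 1123.5 = 21.511 kg/s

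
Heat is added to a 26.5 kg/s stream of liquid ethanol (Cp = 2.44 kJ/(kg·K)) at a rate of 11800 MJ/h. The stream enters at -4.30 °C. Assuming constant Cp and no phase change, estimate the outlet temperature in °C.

Q = 11800 MJ/h = 3277.8 kJ/s
ΔT = Q/(ṁ·Cp) = 3277.8/(26.5×2.44) = 50.693 K
T_out = -4.30 + 50.693 = 46.393 °C

T_out = 46.4 °C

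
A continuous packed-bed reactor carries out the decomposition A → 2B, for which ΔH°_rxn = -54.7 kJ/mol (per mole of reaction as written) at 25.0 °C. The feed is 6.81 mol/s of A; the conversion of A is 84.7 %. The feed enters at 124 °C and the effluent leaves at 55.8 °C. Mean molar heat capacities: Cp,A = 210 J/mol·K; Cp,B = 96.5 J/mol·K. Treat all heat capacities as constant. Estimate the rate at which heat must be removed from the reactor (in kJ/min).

Q_out = 25000 kJ/min

Extent of reaction ξ = 0.847 × 6.81 = 5.7681 mol/s
Reaction term: ξ·ΔH°_rxn = 5.7681 × -54.7 = -315.51 kJ/s
Sensible, feed 124→25 °C: -141.58 kJ/s
Outlet flows (mol/s): A 1.0419, B 11.536
Sensible, products 25→55.8 °C: 41.027 kJ/s
Q = ΔH = -416.07 kJ/s = -416.07 kW
Heat removed = 24964 kJ/min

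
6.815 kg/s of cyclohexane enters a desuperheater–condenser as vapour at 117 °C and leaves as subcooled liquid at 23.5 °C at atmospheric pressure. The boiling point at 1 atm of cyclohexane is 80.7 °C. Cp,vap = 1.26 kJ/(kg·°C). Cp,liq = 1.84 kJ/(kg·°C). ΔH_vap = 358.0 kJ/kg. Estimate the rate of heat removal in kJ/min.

Q_c = 208000 kJ/min

vapour 117→80.7 °C: -45.738 kJ/kg
condensation at 80.7 °C: -358 kJ/kg
liquid 80.7→23.5 °C: -105.25 kJ/kg
Δh = -45.738 + -358 + -105.25 = -508.99 kJ/kg
Q = ṁ·Δh = 6.815 kg/s × -508.99 kJ/kg = -3468.7 kJ/s
|Q| = 3468.7 kW = 208120 kJ/min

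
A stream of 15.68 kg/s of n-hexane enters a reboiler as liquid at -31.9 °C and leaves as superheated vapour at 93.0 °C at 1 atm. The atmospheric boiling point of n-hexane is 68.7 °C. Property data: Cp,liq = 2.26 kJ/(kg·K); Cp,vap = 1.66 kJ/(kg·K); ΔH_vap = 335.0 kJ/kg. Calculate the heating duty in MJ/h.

liquid -31.9→68.7 °C: 227.36 kJ/kg
vaporisation at 68.7 °C: 335 kJ/kg
vapour 68.7→93.0 °C: 40.338 kJ/kg
Δh = 227.36 + 335 + 40.338 = 602.69 kJ/kg
Q = ṁ·Δh = 15.68 kg/s × 602.69 kJ/kg = 9450.2 kJ/s
|Q| = 9450.2 kW = 34021 MJ/h

Q = 34000 MJ/h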